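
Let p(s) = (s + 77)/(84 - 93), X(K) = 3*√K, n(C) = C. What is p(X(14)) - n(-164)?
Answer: 1399/9 - √14/3 ≈ 154.20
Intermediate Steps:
p(s) = -77/9 - s/9 (p(s) = (77 + s)/(-9) = (77 + s)*(-⅑) = -77/9 - s/9)
p(X(14)) - n(-164) = (-77/9 - √14/3) - 1*(-164) = (-77/9 - √14/3) + 164 = 1399/9 - √14/3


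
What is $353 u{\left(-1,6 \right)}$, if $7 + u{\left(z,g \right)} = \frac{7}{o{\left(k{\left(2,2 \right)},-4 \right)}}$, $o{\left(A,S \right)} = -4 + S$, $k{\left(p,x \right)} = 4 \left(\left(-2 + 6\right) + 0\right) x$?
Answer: $- \frac{22239}{8} \approx -2779.9$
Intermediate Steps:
$k{\left(p,x \right)} = 16 x$ ($k{\left(p,x \right)} = 4 \left(4 + 0\right) x = 4 \cdot 4 x = 16 x$)
$u{\left(z,g \right)} = - \frac{63}{8}$ ($u{\left(z,g \right)} = -7 + \frac{7}{-4 - 4} = -7 + \frac{7}{-8} = -7 + 7 \left(- \frac{1}{8}\right) = -7 - \frac{7}{8} = - \frac{63}{8}$)
$353 u{\left(-1,6 \right)} = 353 \left(- \frac{63}{8}\right) = - \frac{22239}{8}$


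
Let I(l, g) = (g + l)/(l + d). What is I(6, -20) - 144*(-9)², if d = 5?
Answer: -128318/11 ≈ -11665.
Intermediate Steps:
I(l, g) = (g + l)/(5 + l) (I(l, g) = (g + l)/(l + 5) = (g + l)/(5 + l))
I(6, -20) - 144*(-9)² = (-20 + 6)/(5 + 6) - 144*(-9)² = -14/11 - 144*81 = (1/11)*(-14) - 11664 = -14/11 - 11664 = -128318/11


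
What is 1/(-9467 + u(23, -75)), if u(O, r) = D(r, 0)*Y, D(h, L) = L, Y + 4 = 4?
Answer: -1/9467 ≈ -0.00010563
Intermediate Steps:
Y = 0 (Y = -4 + 4 = 0)
u(O, r) = 0 (u(O, r) = 0*0 = 0)
1/(-9467 + u(23, -75)) = 1/(-9467 + 0) = 1/(-9467) = -1/9467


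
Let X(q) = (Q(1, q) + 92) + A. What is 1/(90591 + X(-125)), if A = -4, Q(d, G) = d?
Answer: 1/90680 ≈ 1.1028e-5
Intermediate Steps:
X(q) = 89 (X(q) = (1 + 92) - 4 = 93 - 4 = 89)
1/(90591 + X(-125)) = 1/(90591 + 89) = 1/90680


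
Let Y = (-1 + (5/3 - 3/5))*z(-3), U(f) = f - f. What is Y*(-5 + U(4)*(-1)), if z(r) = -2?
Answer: ⅔ ≈ 0.66667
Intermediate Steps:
U(f) = 0
Y = -2/15 (Y = (-1 + (5/3 - 3/5))*(-2) = (-1 + (5*(⅓) - 3*⅕))*(-2) = (-1 + (5/3 - ⅗))*(-2) = (-1 + 16/15)*(-2) = (1/15)*(-2) = -2/15 ≈ -0.13333)
Y*(-5 + U(4)*(-1)) = -2*(-5 + 0*(-1))/15 = -2*(-5 + 0)/15 = -2/15*(-5) = ⅔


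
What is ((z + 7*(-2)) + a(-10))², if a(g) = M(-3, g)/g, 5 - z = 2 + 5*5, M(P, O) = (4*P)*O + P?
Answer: 227529/100 ≈ 2275.3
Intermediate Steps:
M(P, O) = P + 4*O*P (M(P, O) = 4*O*P + P = P + 4*O*P)
z = -22 (z = 5 - (2 + 5*5) = 5 - (2 + 25) = 5 - 1*27 = 5 - 27 = -22)
a(g) = (-3 - 12*g)/g (a(g) = (-3*(1 + 4*g))/g = (-3 - 12*g)/g)
((z + 7*(-2)) + a(-10))² = ((-22 + 7*(-2)) + (-12 - 3/(-10)))² = ((-22 - 14) + (-12 - 3*(-⅒)))² = (-36 + (-12 + 3/10))² = (-36 - 117/10)² = (-477/10)² = 227529/100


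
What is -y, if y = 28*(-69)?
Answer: 1932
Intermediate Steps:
y = -1932
-y = -1*(-1932) = 1932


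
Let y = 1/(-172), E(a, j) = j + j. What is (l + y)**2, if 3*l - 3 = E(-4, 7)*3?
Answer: 6651241/29584 ≈ 224.83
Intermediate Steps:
E(a, j) = 2*j
l = 15 (l = 1 + ((2*7)*3)/3 = 1 + (14*3)/3 = 1 + (1/3)*42 = 1 + 14 = 15)
y = -1/172 ≈ -0.0058140
(l + y)**2 = (15 - 1/172)**2 = (2579/172)**2 = 6651241/29584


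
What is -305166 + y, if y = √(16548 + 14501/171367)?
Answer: -305166 + √485961787498439/171367 ≈ -3.0504e+5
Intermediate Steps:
y = √485961787498439/171367 (y = √(16548 + 14501*(1/171367)) = √(16548 + 14501/171367) = √(2835795617/171367) = √485961787498439/171367 ≈ 128.64)
-305166 + y = -305166 + √485961787498439/171367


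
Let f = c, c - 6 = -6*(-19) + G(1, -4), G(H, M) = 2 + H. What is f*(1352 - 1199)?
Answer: 18819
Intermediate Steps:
c = 123 (c = 6 + (-6*(-19) + (2 + 1)) = 6 + (114 + 3) = 6 + 117 = 123)
f = 123
f*(1352 - 1199) = 123*(1352 - 1199) = 123*153 = 18819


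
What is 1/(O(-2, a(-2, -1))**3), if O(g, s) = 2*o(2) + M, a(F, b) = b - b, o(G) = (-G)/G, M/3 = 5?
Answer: 1/2197 ≈ 0.00045517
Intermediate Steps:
M = 15 (M = 3*5 = 15)
o(G) = -1
a(F, b) = 0
O(g, s) = 13 (O(g, s) = 2*(-1) + 15 = -2 + 15 = 13)
1/(O(-2, a(-2, -1))**3) = 1/(13**3) = 1/2197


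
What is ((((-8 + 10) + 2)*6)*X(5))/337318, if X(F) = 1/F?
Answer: 12/843295 ≈ 1.4230e-5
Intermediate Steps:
((((-8 + 10) + 2)*6)*X(5))/337318 = ((((-8 + 10) + 2)*6)/5)/337318 = (((2 + 2)*6)*(⅕))*(1/337318) = ((4*6)*(⅕))*(1/337318) = (24*(⅕))*(1/337318) = (24/5)*(1/337318) = 12/843295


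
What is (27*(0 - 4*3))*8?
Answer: -2592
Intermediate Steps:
(27*(0 - 4*3))*8 = (27*(0 - 12))*8 = (27*(-12))*8 = -324*8 = -2592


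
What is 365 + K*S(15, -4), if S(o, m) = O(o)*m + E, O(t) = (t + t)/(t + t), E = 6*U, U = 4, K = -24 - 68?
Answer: -1475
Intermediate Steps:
K = -92
E = 24 (E = 6*4 = 24)
O(t) = 1 (O(t) = (2*t)/((2*t)) = (2*t)*(1/(2*t)) = 1)
S(o, m) = 24 + m (S(o, m) = 1*m + 24 = m + 24 = 24 + m)
365 + K*S(15, -4) = 365 - 92*(24 - 4) = 365 - 92*20 = 365 - 1840 = -1475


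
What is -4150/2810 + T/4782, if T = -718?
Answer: -1093144/671871 ≈ -1.6270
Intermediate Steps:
-4150/2810 + T/4782 = -4150/2810 - 718/4782 = -4150*1/2810 - 718*1/4782 = -415/281 - 359/2391 = -1093144/671871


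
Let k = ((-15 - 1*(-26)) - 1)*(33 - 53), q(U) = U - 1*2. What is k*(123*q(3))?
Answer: -24600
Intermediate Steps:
q(U) = -2 + U (q(U) = U - 2 = -2 + U)
k = -200 (k = ((-15 + 26) - 1)*(-20) = (11 - 1)*(-20) = 10*(-20) = -200)
k*(123*q(3)) = -24600*(-2 + 3) = -24600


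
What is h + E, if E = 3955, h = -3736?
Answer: 219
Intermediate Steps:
h + E = -3736 + 3955 = 219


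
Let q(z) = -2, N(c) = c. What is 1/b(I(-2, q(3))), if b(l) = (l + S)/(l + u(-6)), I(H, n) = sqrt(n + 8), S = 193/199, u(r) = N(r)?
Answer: 468048/200357 - 276013*sqrt(6)/200357 ≈ -1.0384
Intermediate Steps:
u(r) = r
S = 193/199 (S = 193*(1/199) = 193/199 ≈ 0.96985)
I(H, n) = sqrt(8 + n)
b(l) = (193/199 + l)/(-6 + l) (b(l) = (l + 193/199)/(l - 6) = (193/199 + l)/(-6 + l))
1/b(I(-2, q(3))) = 1/((193/199 + sqrt(8 - 2))/(-6 + sqrt(8 - 2))) = 1/((193/199 + sqrt(6))/(-6 + sqrt(6))) = (-6 + sqrt(6))/(193/199 + sqrt(6))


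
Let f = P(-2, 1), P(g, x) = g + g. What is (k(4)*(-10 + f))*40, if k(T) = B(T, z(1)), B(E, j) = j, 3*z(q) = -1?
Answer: 560/3 ≈ 186.67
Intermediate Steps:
P(g, x) = 2*g
z(q) = -⅓ (z(q) = (⅓)*(-1) = -⅓)
f = -4 (f = 2*(-2) = -4)
k(T) = -⅓
(k(4)*(-10 + f))*40 = -(-10 - 4)/3*40 = -⅓*(-14)*40 = (14/3)*40 = 560/3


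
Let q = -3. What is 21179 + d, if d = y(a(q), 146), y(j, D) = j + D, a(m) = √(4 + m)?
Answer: 21326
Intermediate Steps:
y(j, D) = D + j
d = 147 (d = 146 + √(4 - 3) = 146 + √1 = 146 + 1 = 147)
21179 + d = 21179 + 147 = 21326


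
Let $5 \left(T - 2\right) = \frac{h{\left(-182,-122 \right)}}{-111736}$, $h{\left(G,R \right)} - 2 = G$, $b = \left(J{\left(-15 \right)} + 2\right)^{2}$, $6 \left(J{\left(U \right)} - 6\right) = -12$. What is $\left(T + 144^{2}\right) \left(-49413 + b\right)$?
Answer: $- \frac{28603864077477}{27934} \approx -1.024 \cdot 10^{9}$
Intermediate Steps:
$J{\left(U \right)} = 4$ ($J{\left(U \right)} = 6 + \frac{1}{6} \left(-12\right) = 6 - 2 = 4$)
$b = 36$ ($b = \left(4 + 2\right)^{2} = 6^{2} = 36$)
$h{\left(G,R \right)} = 2 + G$
$T = \frac{55877}{27934}$ ($T = 2 + \frac{\left(2 - 182\right) \frac{1}{-111736}}{5} = 2 + \frac{\left(-180\right) \left(- \frac{1}{111736}\right)}{5} = 2 + \frac{1}{5} \cdot \frac{45}{27934} = 2 + \frac{9}{27934} = \frac{55877}{27934} \approx 2.0003$)
$\left(T + 144^{2}\right) \left(-49413 + b\right) = \left(\frac{55877}{27934} + 144^{2}\right) \left(-49413 + 36\right) = \left(\frac{55877}{27934} + 20736\right) \left(-49377\right) = \frac{579295301}{27934} \left(-49377\right) = - \frac{28603864077477}{27934}$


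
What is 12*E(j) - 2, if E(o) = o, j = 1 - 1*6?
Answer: -62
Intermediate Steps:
j = -5 (j = 1 - 6 = -5)
12*E(j) - 2 = 12*(-5) - 2 = -60 - 2 = -62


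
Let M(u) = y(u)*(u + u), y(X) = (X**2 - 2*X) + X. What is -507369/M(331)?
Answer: -169123/24103420 ≈ -0.0070166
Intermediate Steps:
y(X) = X**2 - X
M(u) = 2*u**2*(-1 + u) (M(u) = (u*(-1 + u))*(u + u) = (u*(-1 + u))*(2*u) = 2*u**2*(-1 + u))
-507369/M(331) = -507369*1/(219122*(-1 + 331)) = -507369/(2*109561*330) = -507369/72310260 = -507369*1/72310260 = -169123/24103420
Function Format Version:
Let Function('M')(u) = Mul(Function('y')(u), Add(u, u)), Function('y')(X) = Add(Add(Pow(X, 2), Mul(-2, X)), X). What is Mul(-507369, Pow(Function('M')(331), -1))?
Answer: Rational(-169123, 24103420) ≈ -0.0070166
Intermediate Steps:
Function('y')(X) = Add(Pow(X, 2), Mul(-1, X))
Function('M')(u) = Mul(2, Pow(u, 2), Add(-1, u)) (Function('M')(u) = Mul(Mul(u, Add(-1, u)), Add(u, u)) = Mul(Mul(u, Add(-1, u)), Mul(2, u)) = Mul(2, Pow(u, 2), Add(-1, u)))
Mul(-507369, Pow(Function('M')(331), -1)) = Mul(-507369, Pow(Mul(2, Pow(331, 2), Add(-1, 331)), -1)) = Mul(-507369, Pow(Mul(2, 109561, 330), -1)) = Mul(-507369, Pow(72310260, -1)) = Mul(-507369, Rational(1, 72310260)) = Rational(-169123, 24103420)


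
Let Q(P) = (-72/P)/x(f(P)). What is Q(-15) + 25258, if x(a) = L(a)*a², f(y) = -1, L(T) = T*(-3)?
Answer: 126298/5 ≈ 25260.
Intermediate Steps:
L(T) = -3*T
x(a) = -3*a³ (x(a) = (-3*a)*a² = -3*a³)
Q(P) = -24/P (Q(P) = (-72/P)/((-3*(-1)³)) = (-72/P)/((-3*(-1))) = -72/P/3 = -72/P*(⅓) = -24/P)
Q(-15) + 25258 = -24/(-15) + 25258 = -24*(-1/15) + 25258 = 8/5 + 25258 = 126298/5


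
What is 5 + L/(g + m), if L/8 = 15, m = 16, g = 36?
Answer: 95/13 ≈ 7.3077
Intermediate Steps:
L = 120 (L = 8*15 = 120)
5 + L/(g + m) = 5 + 120/(36 + 16) = 5 + 120/52 = 5 + 120*(1/52) = 5 + 30/13 = 95/13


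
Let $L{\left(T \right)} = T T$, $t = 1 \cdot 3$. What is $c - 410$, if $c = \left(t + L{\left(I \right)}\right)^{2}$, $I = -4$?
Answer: $-49$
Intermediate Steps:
$t = 3$
$L{\left(T \right)} = T^{2}$
$c = 361$ ($c = \left(3 + \left(-4\right)^{2}\right)^{2} = \left(3 + 16\right)^{2} = 19^{2} = 361$)
$c - 410 = 361 - 410 = -49$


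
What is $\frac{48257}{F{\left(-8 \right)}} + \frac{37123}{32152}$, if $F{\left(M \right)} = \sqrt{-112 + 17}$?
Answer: $\frac{37123}{32152} - \frac{48257 i \sqrt{95}}{95} \approx 1.1546 - 4951.1 i$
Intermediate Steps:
$F{\left(M \right)} = i \sqrt{95}$ ($F{\left(M \right)} = \sqrt{-95} = i \sqrt{95}$)
$\frac{48257}{F{\left(-8 \right)}} + \frac{37123}{32152} = \frac{48257}{i \sqrt{95}} + \frac{37123}{32152} = 48257 \left(- \frac{i \sqrt{95}}{95}\right) + 37123 \cdot \frac{1}{32152} = - \frac{48257 i \sqrt{95}}{95} + \frac{37123}{32152} = \frac{37123}{32152} - \frac{48257 i \sqrt{95}}{95}$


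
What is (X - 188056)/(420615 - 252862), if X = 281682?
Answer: 93626/167753 ≈ 0.55812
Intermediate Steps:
(X - 188056)/(420615 - 252862) = (281682 - 188056)/(420615 - 252862) = 93626/167753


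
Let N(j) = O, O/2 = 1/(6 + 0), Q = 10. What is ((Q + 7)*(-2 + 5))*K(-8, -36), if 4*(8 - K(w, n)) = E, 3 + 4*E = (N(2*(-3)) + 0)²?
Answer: 10013/24 ≈ 417.21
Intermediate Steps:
O = ⅓ (O = 2/(6 + 0) = 2/6 = 2*(⅙) = ⅓ ≈ 0.33333)
N(j) = ⅓
E = -13/18 (E = -¾ + (⅓ + 0)²/4 = -¾ + (⅓)²/4 = -¾ + (¼)*(⅑) = -¾ + 1/36 = -13/18 ≈ -0.72222)
K(w, n) = 589/72 (K(w, n) = 8 - ¼*(-13/18) = 8 + 13/72 = 589/72)
((Q + 7)*(-2 + 5))*K(-8, -36) = ((10 + 7)*(-2 + 5))*(589/72) = (17*3)*(589/72) = 51*(589/72) = 10013/24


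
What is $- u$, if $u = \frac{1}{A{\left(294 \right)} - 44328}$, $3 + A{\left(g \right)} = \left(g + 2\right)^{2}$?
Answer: $- \frac{1}{43285} \approx -2.3103 \cdot 10^{-5}$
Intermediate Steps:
$A{\left(g \right)} = -3 + \left(2 + g\right)^{2}$ ($A{\left(g \right)} = -3 + \left(g + 2\right)^{2} = -3 + \left(2 + g\right)^{2}$)
$u = \frac{1}{43285}$ ($u = \frac{1}{\left(-3 + \left(2 + 294\right)^{2}\right) - 44328} = \frac{1}{\left(-3 + 296^{2}\right) - 44328} = \frac{1}{\left(-3 + 87616\right) - 44328} = \frac{1}{87613 - 44328} = \frac{1}{43285} \approx 2.3103 \cdot 10^{-5}$)
$- u = \left(-1\right) \frac{1}{43285} = - \frac{1}{43285}$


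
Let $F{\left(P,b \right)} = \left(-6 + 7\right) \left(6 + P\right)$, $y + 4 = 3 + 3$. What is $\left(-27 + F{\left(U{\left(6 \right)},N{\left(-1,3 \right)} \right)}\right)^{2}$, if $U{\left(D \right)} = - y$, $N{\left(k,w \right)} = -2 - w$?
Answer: $529$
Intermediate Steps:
$y = 2$ ($y = -4 + \left(3 + 3\right) = -4 + 6 = 2$)
$U{\left(D \right)} = -2$ ($U{\left(D \right)} = \left(-1\right) 2 = -2$)
$F{\left(P,b \right)} = 6 + P$ ($F{\left(P,b \right)} = 1 \left(6 + P\right) = 6 + P$)
$\left(-27 + F{\left(U{\left(6 \right)},N{\left(-1,3 \right)} \right)}\right)^{2} = \left(-27 + \left(6 - 2\right)\right)^{2} = \left(-27 + 4\right)^{2} = \left(-23\right)^{2} = 529$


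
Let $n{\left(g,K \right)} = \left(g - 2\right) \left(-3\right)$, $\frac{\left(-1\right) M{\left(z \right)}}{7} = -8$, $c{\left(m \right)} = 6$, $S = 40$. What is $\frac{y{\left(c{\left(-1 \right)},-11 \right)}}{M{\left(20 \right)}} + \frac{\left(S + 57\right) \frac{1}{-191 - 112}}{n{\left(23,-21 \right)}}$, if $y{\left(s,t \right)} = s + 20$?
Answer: $\frac{35839}{76356} \approx 0.46937$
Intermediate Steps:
$y{\left(s,t \right)} = 20 + s$
$M{\left(z \right)} = 56$ ($M{\left(z \right)} = \left(-7\right) \left(-8\right) = 56$)
$n{\left(g,K \right)} = 6 - 3 g$ ($n{\left(g,K \right)} = \left(-2 + g\right) \left(-3\right) = 6 - 3 g$)
$\frac{y{\left(c{\left(-1 \right)},-11 \right)}}{M{\left(20 \right)}} + \frac{\left(S + 57\right) \frac{1}{-191 - 112}}{n{\left(23,-21 \right)}} = \frac{20 + 6}{56} + \frac{\left(40 + 57\right) \frac{1}{-191 - 112}}{6 - 69} = 26 \cdot \frac{1}{56} + \frac{97 \frac{1}{-303}}{6 - 69} = \frac{13}{28} + \frac{97 \left(- \frac{1}{303}\right)}{-63} = \frac{13}{28} - - \frac{97}{19089} = \frac{13}{28} + \frac{97}{19089} = \frac{35839}{76356}$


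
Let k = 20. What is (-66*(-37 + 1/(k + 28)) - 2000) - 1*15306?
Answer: -118923/8 ≈ -14865.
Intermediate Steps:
(-66*(-37 + 1/(k + 28)) - 2000) - 1*15306 = (-66*(-37 + 1/(20 + 28)) - 2000) - 1*15306 = (-66*(-37 + 1/48) - 2000) - 15306 = (-66*(-1775/48) - 2000) - 15306 = (19525/8 - 2000) - 15306 = 3525/8 - 15306 = -118923/8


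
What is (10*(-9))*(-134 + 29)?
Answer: 9450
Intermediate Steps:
(10*(-9))*(-134 + 29) = -90*(-105) = 9450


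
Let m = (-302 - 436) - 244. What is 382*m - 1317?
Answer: -376441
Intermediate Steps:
m = -982 (m = -738 - 244 = -982)
382*m - 1317 = 382*(-982) - 1317 = -375124 - 1317 = -376441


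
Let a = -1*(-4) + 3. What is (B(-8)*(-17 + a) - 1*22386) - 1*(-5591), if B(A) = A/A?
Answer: -16805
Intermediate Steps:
B(A) = 1
a = 7 (a = 4 + 3 = 7)
(B(-8)*(-17 + a) - 1*22386) - 1*(-5591) = (1*(-17 + 7) - 1*22386) - 1*(-5591) = (1*(-10) - 22386) + 5591 = (-10 - 22386) + 5591 = -22396 + 5591 = -16805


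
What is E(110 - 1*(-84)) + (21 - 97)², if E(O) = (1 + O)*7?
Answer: 7141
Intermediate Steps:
E(O) = 7 + 7*O
E(110 - 1*(-84)) + (21 - 97)² = (7 + 7*(110 - 1*(-84))) + (21 - 97)² = (7 + 7*(110 + 84)) + (-76)² = (7 + 7*194) + 5776 = (7 + 1358) + 5776 = 1365 + 5776 = 7141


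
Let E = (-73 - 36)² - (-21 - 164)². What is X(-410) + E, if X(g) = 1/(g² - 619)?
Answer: -3742195463/167481 ≈ -22344.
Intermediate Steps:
X(g) = 1/(-619 + g²)
E = -22344 (E = (-109)² - 1*(-185)² = 11881 - 1*34225 = 11881 - 34225 = -22344)
X(-410) + E = 1/(-619 + (-410)²) - 22344 = 1/(-619 + 168100) - 22344 = 1/167481 - 22344 = -3742195463/167481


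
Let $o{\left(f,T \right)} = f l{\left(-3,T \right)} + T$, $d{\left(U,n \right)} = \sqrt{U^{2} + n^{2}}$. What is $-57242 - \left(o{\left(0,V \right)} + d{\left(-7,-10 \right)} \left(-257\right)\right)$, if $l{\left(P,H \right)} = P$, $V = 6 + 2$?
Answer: $-57250 + 257 \sqrt{149} \approx -54113.0$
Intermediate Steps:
$V = 8$
$o{\left(f,T \right)} = T - 3 f$ ($o{\left(f,T \right)} = f \left(-3\right) + T = - 3 f + T = T - 3 f$)
$-57242 - \left(o{\left(0,V \right)} + d{\left(-7,-10 \right)} \left(-257\right)\right) = -57242 - \left(\left(8 - 0\right) + \sqrt{\left(-7\right)^{2} + \left(-10\right)^{2}} \left(-257\right)\right) = -57242 - \left(\left(8 + 0\right) + \sqrt{49 + 100} \left(-257\right)\right) = -57242 - \left(8 + \sqrt{149} \left(-257\right)\right) = -57242 - \left(8 - 257 \sqrt{149}\right) = -57250 + 257 \sqrt{149}$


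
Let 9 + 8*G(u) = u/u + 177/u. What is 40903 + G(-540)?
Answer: 58898821/1440 ≈ 40902.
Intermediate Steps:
G(u) = -1 + 177/(8*u) (G(u) = -9/8 + (u/u + 177/u)/8 = -9/8 + (1 + 177/u)/8 = -9/8 + (1/8 + 177/(8*u)) = -1 + 177/(8*u))
40903 + G(-540) = 40903 + (177/8 - 1*(-540))/(-540) = 40903 - (177/8 + 540)/540 = 40903 - 1/540*4497/8 = 40903 - 1499/1440 = 58898821/1440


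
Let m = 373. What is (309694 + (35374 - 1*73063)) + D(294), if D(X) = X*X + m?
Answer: 358814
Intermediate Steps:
D(X) = 373 + X² (D(X) = X*X + 373 = X² + 373 = 373 + X²)
(309694 + (35374 - 1*73063)) + D(294) = (309694 + (35374 - 1*73063)) + (373 + 294²) = (309694 + (35374 - 73063)) + (373 + 86436) = (309694 - 37689) + 86809 = 272005 + 86809 = 358814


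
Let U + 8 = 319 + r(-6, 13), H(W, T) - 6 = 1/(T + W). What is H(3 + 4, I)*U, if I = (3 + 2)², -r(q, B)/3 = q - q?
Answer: 60023/32 ≈ 1875.7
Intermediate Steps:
r(q, B) = 0 (r(q, B) = -3*(q - q) = -3*0 = 0)
I = 25 (I = 5² = 25)
H(W, T) = 6 + 1/(T + W)
U = 311 (U = -8 + (319 + 0) = -8 + 319 = 311)
H(3 + 4, I)*U = ((1 + 6*25 + 6*(3 + 4))/(25 + (3 + 4)))*311 = ((1 + 150 + 6*7)/(25 + 7))*311 = ((1 + 150 + 42)/32)*311 = ((1/32)*193)*311 = (193/32)*311 = 60023/32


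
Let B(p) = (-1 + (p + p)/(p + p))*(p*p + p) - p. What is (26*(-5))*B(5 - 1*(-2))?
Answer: 910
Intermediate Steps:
B(p) = -p (B(p) = (-1 + (2*p)/((2*p)))*(p² + p) - p = (-1 + (2*p)*(1/(2*p)))*(p + p²) - p = (-1 + 1)*(p + p²) - p = 0*(p + p²) - p = 0 - p = -p)
(26*(-5))*B(5 - 1*(-2)) = (26*(-5))*(-(5 - 1*(-2))) = -(-130)*(5 + 2) = -(-130)*7 = -130*(-7) = 910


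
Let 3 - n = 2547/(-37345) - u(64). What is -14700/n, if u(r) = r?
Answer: -274485750/1252331 ≈ -219.18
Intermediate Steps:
n = 2504662/37345 (n = 3 - (2547/(-37345) - 1*64) = 3 - (2547*(-1/37345) - 64) = 3 - (-2547/37345 - 64) = 3 - 1*(-2392627/37345) = 3 + 2392627/37345 = 2504662/37345 ≈ 67.068)
-14700/n = -14700/2504662/37345 = -14700*37345/2504662 = -274485750/1252331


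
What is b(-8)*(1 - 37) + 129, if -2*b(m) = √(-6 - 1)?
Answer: 129 + 18*I*√7 ≈ 129.0 + 47.624*I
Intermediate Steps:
b(m) = -I*√7/2 (b(m) = -√(-6 - 1)/2 = -I*√7/2)
b(-8)*(1 - 37) + 129 = (-I*√7/2)*(1 - 37) + 129 = -I*√7/2*(-36) + 129 = 18*I*√7 + 129 = 129 + 18*I*√7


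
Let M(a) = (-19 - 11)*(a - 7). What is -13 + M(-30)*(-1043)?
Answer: -1157743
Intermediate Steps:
M(a) = 210 - 30*a (M(a) = -30*(-7 + a) = 210 - 30*a)
-13 + M(-30)*(-1043) = -13 + (210 - 30*(-30))*(-1043) = -13 + (210 + 900)*(-1043) = -13 + 1110*(-1043) = -13 - 1157730 = -1157743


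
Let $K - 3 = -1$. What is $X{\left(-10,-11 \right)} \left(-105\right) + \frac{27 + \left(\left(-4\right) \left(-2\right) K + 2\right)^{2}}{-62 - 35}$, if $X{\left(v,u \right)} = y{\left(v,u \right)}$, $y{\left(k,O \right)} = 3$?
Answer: $- \frac{30906}{97} \approx -318.62$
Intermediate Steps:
$K = 2$ ($K = 3 - 1 = 2$)
$X{\left(v,u \right)} = 3$
$X{\left(-10,-11 \right)} \left(-105\right) + \frac{27 + \left(\left(-4\right) \left(-2\right) K + 2\right)^{2}}{-62 - 35} = 3 \left(-105\right) + \frac{27 + \left(\left(-4\right) \left(-2\right) 2 + 2\right)^{2}}{-62 - 35} = -315 + \frac{27 + \left(8 \cdot 2 + 2\right)^{2}}{-97} = -315 + \left(27 + \left(16 + 2\right)^{2}\right) \left(- \frac{1}{97}\right) = -315 + \left(27 + 18^{2}\right) \left(- \frac{1}{97}\right) = -315 + \left(27 + 324\right) \left(- \frac{1}{97}\right) = -315 + 351 \left(- \frac{1}{97}\right) = -315 - \frac{351}{97} = - \frac{30906}{97}$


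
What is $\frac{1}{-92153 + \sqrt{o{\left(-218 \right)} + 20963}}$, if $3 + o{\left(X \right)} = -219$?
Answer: $- \frac{92153}{8492154668} - \frac{\sqrt{20741}}{8492154668} \approx -1.0869 \cdot 10^{-5}$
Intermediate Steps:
$o{\left(X \right)} = -222$ ($o{\left(X \right)} = -3 - 219 = -222$)
$\frac{1}{-92153 + \sqrt{o{\left(-218 \right)} + 20963}} = \frac{1}{-92153 + \sqrt{-222 + 20963}} = \frac{1}{-92153 + \sqrt{20741}}$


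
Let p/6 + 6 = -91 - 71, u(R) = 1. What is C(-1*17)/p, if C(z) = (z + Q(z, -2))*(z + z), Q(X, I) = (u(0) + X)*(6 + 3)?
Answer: -391/72 ≈ -5.4306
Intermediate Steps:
p = -1008 (p = -36 + 6*(-91 - 71) = -36 + 6*(-162) = -36 - 972 = -1008)
Q(X, I) = 9 + 9*X (Q(X, I) = (1 + X)*(6 + 3) = (1 + X)*9 = 9 + 9*X)
C(z) = 2*z*(9 + 10*z) (C(z) = (z + (9 + 9*z))*(z + z) = (9 + 10*z)*(2*z) = 2*z*(9 + 10*z))
C(-1*17)/p = (2*(-1*17)*(9 + 10*(-1*17)))/(-1008) = -(-17)*(9 + 10*(-17))/504 = -(-17)*(9 - 170)/504 = -(-17)*(-161)/504 = -1/1008*5474 = -391/72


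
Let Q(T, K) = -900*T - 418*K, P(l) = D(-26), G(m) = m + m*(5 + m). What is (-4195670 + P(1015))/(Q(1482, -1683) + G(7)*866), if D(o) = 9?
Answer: 4195661/551500 ≈ 7.6077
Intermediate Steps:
P(l) = 9
(-4195670 + P(1015))/(Q(1482, -1683) + G(7)*866) = (-4195670 + 9)/((-900*1482 - 418*(-1683)) + (7*(6 + 7))*866) = -4195661/((-1333800 + 703494) + (7*13)*866) = -4195661/(-630306 + 91*866) = -4195661/(-630306 + 78806) = -4195661/(-551500) = -4195661*(-1/551500) = 4195661/551500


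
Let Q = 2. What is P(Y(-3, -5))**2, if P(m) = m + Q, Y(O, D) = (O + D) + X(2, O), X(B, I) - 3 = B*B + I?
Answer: 4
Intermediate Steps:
X(B, I) = 3 + I + B**2 (X(B, I) = 3 + (B*B + I) = 3 + (B**2 + I) = 3 + (I + B**2) = 3 + I + B**2)
Y(O, D) = 7 + D + 2*O (Y(O, D) = (O + D) + (3 + O + 2**2) = (D + O) + (3 + O + 4) = (D + O) + (7 + O) = 7 + D + 2*O)
P(m) = 2 + m (P(m) = m + 2 = 2 + m)
P(Y(-3, -5))**2 = (2 + (7 - 5 + 2*(-3)))**2 = (2 + (7 - 5 - 6))**2 = (2 - 4)**2 = (-2)**2 = 4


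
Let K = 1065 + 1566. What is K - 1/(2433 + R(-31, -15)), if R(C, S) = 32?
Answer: 6485414/2465 ≈ 2631.0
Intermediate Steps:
K = 2631
K - 1/(2433 + R(-31, -15)) = 2631 - 1/(2433 + 32) = 2631 - 1/2465 = 6485414/2465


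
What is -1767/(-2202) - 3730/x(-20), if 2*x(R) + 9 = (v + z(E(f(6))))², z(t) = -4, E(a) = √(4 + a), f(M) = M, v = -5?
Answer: -339577/3303 ≈ -102.81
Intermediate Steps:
x(R) = 36 (x(R) = -9/2 + (-5 - 4)²/2 = -9/2 + (½)*(-9)² = -9/2 + (½)*81 = -9/2 + 81/2 = 36)
-1767/(-2202) - 3730/x(-20) = -1767/(-2202) - 3730/36 = -1767*(-1/2202) - 3730*1/36 = 589/734 - 1865/18 = -339577/3303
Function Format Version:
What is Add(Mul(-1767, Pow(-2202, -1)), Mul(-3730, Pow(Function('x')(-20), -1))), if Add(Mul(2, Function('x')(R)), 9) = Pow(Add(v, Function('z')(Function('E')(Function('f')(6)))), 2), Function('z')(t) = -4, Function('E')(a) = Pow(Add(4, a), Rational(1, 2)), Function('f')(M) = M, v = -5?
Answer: Rational(-339577, 3303) ≈ -102.81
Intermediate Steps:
Function('x')(R) = 36 (Function('x')(R) = Add(Rational(-9, 2), Mul(Rational(1, 2), Pow(Add(-5, -4), 2))) = Add(Rational(-9, 2), Mul(Rational(1, 2), Pow(-9, 2))) = Add(Rational(-9, 2), Mul(Rational(1, 2), 81)) = Add(Rational(-9, 2), Rational(81, 2)) = 36)
Add(Mul(-1767, Pow(-2202, -1)), Mul(-3730, Pow(Function('x')(-20), -1))) = Add(Mul(-1767, Pow(-2202, -1)), Mul(-3730, Pow(36, -1))) = Add(Mul(-1767, Rational(-1, 2202)), Mul(-3730, Rational(1, 36))) = Add(Rational(589, 734), Rational(-1865, 18)) = Rational(-339577, 3303)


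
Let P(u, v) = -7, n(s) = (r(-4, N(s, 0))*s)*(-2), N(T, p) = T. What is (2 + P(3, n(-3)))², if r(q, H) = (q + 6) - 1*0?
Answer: 25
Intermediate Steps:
r(q, H) = 6 + q (r(q, H) = (6 + q) + 0 = 6 + q)
n(s) = -4*s (n(s) = ((6 - 4)*s)*(-2) = (2*s)*(-2) = -4*s)
(2 + P(3, n(-3)))² = (2 - 7)² = (-5)² = 25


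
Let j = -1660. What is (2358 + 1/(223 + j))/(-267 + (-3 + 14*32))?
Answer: 3388445/255786 ≈ 13.247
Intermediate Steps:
(2358 + 1/(223 + j))/(-267 + (-3 + 14*32)) = (2358 + 1/(223 - 1660))/(-267 + (-3 + 14*32)) = (2358 + 1/(-1437))/(-267 + (-3 + 448)) = (2358 - 1/1437)/(-267 + 445) = (3388445/1437)/178 = (3388445/1437)*(1/178) = 3388445/255786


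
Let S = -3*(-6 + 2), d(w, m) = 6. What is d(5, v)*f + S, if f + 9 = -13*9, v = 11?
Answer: -744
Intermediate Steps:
S = 12 (S = -3*(-4) = 12)
f = -126 (f = -9 - 13*9 = -9 - 117 = -126)
d(5, v)*f + S = 6*(-126) + 12 = -756 + 12 = -744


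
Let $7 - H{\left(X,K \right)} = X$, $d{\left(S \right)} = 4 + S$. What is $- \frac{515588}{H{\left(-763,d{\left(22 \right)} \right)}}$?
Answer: $- \frac{257794}{385} \approx -669.59$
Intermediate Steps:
$H{\left(X,K \right)} = 7 - X$
$- \frac{515588}{H{\left(-763,d{\left(22 \right)} \right)}} = - \frac{515588}{7 - -763} = - \frac{515588}{7 + 763} = - \frac{515588}{770} = \left(-515588\right) \frac{1}{770} = - \frac{257794}{385}$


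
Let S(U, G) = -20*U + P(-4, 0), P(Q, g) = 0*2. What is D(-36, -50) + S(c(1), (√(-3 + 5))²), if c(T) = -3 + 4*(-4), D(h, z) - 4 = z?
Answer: 334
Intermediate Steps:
P(Q, g) = 0
D(h, z) = 4 + z
c(T) = -19 (c(T) = -3 - 16 = -19)
S(U, G) = -20*U (S(U, G) = -20*U + 0 = -20*U)
D(-36, -50) + S(c(1), (√(-3 + 5))²) = (4 - 50) - 20*(-19) = -46 + 380 = 334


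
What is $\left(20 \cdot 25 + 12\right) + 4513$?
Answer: $5025$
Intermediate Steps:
$\left(20 \cdot 25 + 12\right) + 4513 = \left(500 + 12\right) + 4513 = 512 + 4513 = 5025$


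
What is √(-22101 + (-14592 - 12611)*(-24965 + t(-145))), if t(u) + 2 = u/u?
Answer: √679127997 ≈ 26060.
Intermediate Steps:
t(u) = -1 (t(u) = -2 + u/u = -2 + 1 = -1)
√(-22101 + (-14592 - 12611)*(-24965 + t(-145))) = √(-22101 + (-14592 - 12611)*(-24965 - 1)) = √(-22101 - 27203*(-24966)) = √(-22101 + 679150098) = √679127997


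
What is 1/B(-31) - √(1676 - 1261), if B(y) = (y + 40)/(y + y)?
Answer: -62/9 - √415 ≈ -27.260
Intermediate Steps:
B(y) = (40 + y)/(2*y) (B(y) = (40 + y)/((2*y)) = (40 + y)*(1/(2*y)) = (40 + y)/(2*y))
1/B(-31) - √(1676 - 1261) = 1/((½)*(40 - 31)/(-31)) - √(1676 - 1261) = 1/((½)*(-1/31)*9) - √415 = 1/(-9/62) - √415 = -62/9 - √415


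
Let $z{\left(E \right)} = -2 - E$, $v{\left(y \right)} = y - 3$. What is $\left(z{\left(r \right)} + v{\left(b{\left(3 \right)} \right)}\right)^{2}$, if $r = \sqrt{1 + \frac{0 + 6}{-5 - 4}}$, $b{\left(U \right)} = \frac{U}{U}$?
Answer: $\frac{\left(12 + \sqrt{3}\right)^{2}}{9} \approx 20.952$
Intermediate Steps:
$b{\left(U \right)} = 1$
$v{\left(y \right)} = -3 + y$ ($v{\left(y \right)} = y - 3 = -3 + y$)
$r = \frac{\sqrt{3}}{3}$ ($r = \sqrt{1 + \frac{6}{-9}} = \sqrt{1 + 6 \left(- \frac{1}{9}\right)} = \sqrt{1 - \frac{2}{3}} = \sqrt{\frac{1}{3}} = \frac{\sqrt{3}}{3} \approx 0.57735$)
$\left(z{\left(r \right)} + v{\left(b{\left(3 \right)} \right)}\right)^{2} = \left(\left(-2 - \frac{\sqrt{3}}{3}\right) + \left(-3 + 1\right)\right)^{2} = \left(\left(-2 - \frac{\sqrt{3}}{3}\right) - 2\right)^{2} = \left(-4 - \frac{\sqrt{3}}{3}\right)^{2}$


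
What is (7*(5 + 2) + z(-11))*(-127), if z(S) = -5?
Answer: -5588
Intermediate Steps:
(7*(5 + 2) + z(-11))*(-127) = (7*(5 + 2) - 5)*(-127) = (7*7 - 5)*(-127) = (49 - 5)*(-127) = 44*(-127) = -5588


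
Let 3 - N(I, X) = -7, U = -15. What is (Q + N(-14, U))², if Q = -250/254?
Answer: 1311025/16129 ≈ 81.284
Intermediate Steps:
N(I, X) = 10 (N(I, X) = 3 - 1*(-7) = 3 + 7 = 10)
Q = -125/127 (Q = -250*1/254 = -125/127 ≈ -0.98425)
(Q + N(-14, U))² = (-125/127 + 10)² = (1145/127)² = 1311025/16129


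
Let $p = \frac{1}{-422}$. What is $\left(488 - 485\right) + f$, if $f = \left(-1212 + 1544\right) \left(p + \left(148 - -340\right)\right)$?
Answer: $\frac{34185843}{211} \approx 1.6202 \cdot 10^{5}$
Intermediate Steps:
$p = - \frac{1}{422} \approx -0.0023697$
$f = \frac{34185210}{211}$ ($f = \left(-1212 + 1544\right) \left(- \frac{1}{422} + \left(148 - -340\right)\right) = 332 \left(- \frac{1}{422} + \left(148 + 340\right)\right) = 332 \left(- \frac{1}{422} + 488\right) = 332 \cdot \frac{205935}{422} = \frac{34185210}{211} \approx 1.6202 \cdot 10^{5}$)
$\left(488 - 485\right) + f = \left(488 - 485\right) + \frac{34185210}{211} = 3 + \frac{34185210}{211} = \frac{34185843}{211}$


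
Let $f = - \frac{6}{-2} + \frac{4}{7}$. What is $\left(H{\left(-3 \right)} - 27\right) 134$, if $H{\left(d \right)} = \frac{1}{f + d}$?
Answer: $- \frac{6767}{2} \approx -3383.5$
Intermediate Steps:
$f = \frac{25}{7}$ ($f = \left(-6\right) \left(- \frac{1}{2}\right) + 4 \cdot \frac{1}{7} = 3 + \frac{4}{7} = \frac{25}{7} \approx 3.5714$)
$H{\left(d \right)} = \frac{1}{\frac{25}{7} + d}$
$\left(H{\left(-3 \right)} - 27\right) 134 = \left(\frac{7}{25 + 7 \left(-3\right)} - 27\right) 134 = \left(\frac{7}{25 - 21} - 27\right) 134 = \left(\frac{7}{4} - 27\right) 134 = \left(- \frac{101}{4}\right) 134 = - \frac{6767}{2}$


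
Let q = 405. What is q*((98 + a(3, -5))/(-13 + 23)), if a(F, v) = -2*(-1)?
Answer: 4050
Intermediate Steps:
a(F, v) = 2
q*((98 + a(3, -5))/(-13 + 23)) = 405*((98 + 2)/(-13 + 23)) = 405*(100/10) = 405*(100*(⅒)) = 405*10 = 4050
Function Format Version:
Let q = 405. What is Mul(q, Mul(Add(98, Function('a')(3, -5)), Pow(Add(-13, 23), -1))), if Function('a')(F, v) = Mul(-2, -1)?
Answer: 4050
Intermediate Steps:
Function('a')(F, v) = 2
Mul(q, Mul(Add(98, Function('a')(3, -5)), Pow(Add(-13, 23), -1))) = Mul(405, Mul(Add(98, 2), Pow(Add(-13, 23), -1))) = Mul(405, Mul(100, Pow(10, -1))) = Mul(405, Mul(100, Rational(1, 10))) = Mul(405, 10) = 4050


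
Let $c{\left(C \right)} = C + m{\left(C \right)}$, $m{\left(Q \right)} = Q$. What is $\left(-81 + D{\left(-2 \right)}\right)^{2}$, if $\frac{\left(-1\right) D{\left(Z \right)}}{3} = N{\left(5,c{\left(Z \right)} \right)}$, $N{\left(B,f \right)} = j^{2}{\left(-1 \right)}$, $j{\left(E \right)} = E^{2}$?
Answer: $7056$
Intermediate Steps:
$c{\left(C \right)} = 2 C$ ($c{\left(C \right)} = C + C = 2 C$)
$N{\left(B,f \right)} = 1$ ($N{\left(B,f \right)} = \left(\left(-1\right)^{2}\right)^{2} = 1^{2} = 1$)
$D{\left(Z \right)} = -3$ ($D{\left(Z \right)} = \left(-3\right) 1 = -3$)
$\left(-81 + D{\left(-2 \right)}\right)^{2} = \left(-81 - 3\right)^{2} = \left(-84\right)^{2} = 7056$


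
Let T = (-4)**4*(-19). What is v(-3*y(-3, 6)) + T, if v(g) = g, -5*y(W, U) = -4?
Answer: -24332/5 ≈ -4866.4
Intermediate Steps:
y(W, U) = 4/5 (y(W, U) = -1/5*(-4) = 4/5)
T = -4864 (T = 256*(-19) = -4864)
v(-3*y(-3, 6)) + T = -3*4/5 - 4864 = -12/5 - 4864 = -24332/5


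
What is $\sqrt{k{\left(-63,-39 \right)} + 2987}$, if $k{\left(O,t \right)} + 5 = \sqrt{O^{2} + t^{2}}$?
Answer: $\sqrt{2982 + 3 \sqrt{610}} \approx 55.282$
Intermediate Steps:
$k{\left(O,t \right)} = -5 + \sqrt{O^{2} + t^{2}}$
$\sqrt{k{\left(-63,-39 \right)} + 2987} = \sqrt{\left(-5 + \sqrt{\left(-63\right)^{2} + \left(-39\right)^{2}}\right) + 2987} = \sqrt{\left(-5 + \sqrt{3969 + 1521}\right) + 2987} = \sqrt{\left(-5 + \sqrt{5490}\right) + 2987} = \sqrt{\left(-5 + 3 \sqrt{610}\right) + 2987} = \sqrt{2982 + 3 \sqrt{610}}$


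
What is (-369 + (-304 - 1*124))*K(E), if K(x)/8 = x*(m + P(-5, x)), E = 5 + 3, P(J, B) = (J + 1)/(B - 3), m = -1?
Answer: 459072/5 ≈ 91814.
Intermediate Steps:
P(J, B) = (1 + J)/(-3 + B)
E = 8
K(x) = 8*x*(-1 - 4/(-3 + x)) (K(x) = 8*(x*(-1 + (1 - 5)/(-3 + x))) = 8*(x*(-1 - 4/(-3 + x))) = 8*x*(-1 - 4/(-3 + x)))
(-369 + (-304 - 1*124))*K(E) = (-369 + (-304 - 1*124))*(-8*8*(1 + 8)/(-3 + 8)) = (-369 + (-304 - 124))*(-8*8*9/5) = (-369 - 428)*(-8*8*⅕*9) = -797*(-576/5) = 459072/5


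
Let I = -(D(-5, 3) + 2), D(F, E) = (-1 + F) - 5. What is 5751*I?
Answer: 51759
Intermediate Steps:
D(F, E) = -6 + F
I = 9 (I = -((-6 - 5) + 2) = -(-11 + 2) = -1*(-9) = 9)
5751*I = 5751*9 = 51759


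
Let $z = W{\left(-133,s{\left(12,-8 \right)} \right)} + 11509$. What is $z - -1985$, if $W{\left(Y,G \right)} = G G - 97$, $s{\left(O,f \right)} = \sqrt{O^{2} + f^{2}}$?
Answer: $13605$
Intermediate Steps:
$W{\left(Y,G \right)} = -97 + G^{2}$ ($W{\left(Y,G \right)} = G^{2} - 97 = -97 + G^{2}$)
$z = 11620$ ($z = \left(-97 + \left(\sqrt{12^{2} + \left(-8\right)^{2}}\right)^{2}\right) + 11509 = \left(-97 + \left(\sqrt{144 + 64}\right)^{2}\right) + 11509 = \left(-97 + \left(\sqrt{208}\right)^{2}\right) + 11509 = \left(-97 + \left(4 \sqrt{13}\right)^{2}\right) + 11509 = \left(-97 + 208\right) + 11509 = 111 + 11509 = 11620$)
$z - -1985 = 11620 - -1985 = 11620 + 1985 = 13605$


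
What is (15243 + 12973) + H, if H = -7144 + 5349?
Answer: 26421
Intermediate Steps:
H = -1795
(15243 + 12973) + H = (15243 + 12973) - 1795 = 28216 - 1795 = 26421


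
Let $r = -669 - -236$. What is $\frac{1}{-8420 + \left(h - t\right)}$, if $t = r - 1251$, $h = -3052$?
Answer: $- \frac{1}{9788} \approx -0.00010217$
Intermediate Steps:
$r = -433$ ($r = -669 + 236 = -433$)
$t = -1684$ ($t = -433 - 1251 = -1684$)
$\frac{1}{-8420 + \left(h - t\right)} = \frac{1}{-8420 - 1368} = \frac{1}{-9788} = - \frac{1}{9788}$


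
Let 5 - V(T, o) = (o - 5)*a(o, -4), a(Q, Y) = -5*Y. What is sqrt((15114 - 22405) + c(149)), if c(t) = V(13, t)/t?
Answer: 3*I*sqrt(18032874)/149 ≈ 85.5*I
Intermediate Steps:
V(T, o) = 105 - 20*o (V(T, o) = 5 - (o - 5)*(-5*(-4)) = 5 - (-5 + o)*20 = 5 - (-100 + 20*o) = 5 + (100 - 20*o) = 105 - 20*o)
c(t) = (105 - 20*t)/t
sqrt((15114 - 22405) + c(149)) = sqrt((15114 - 22405) + (-20 + 105/149)) = sqrt(-7291 + (-20 + 105*(1/149))) = sqrt(-7291 + (-20 + 105/149)) = sqrt(-7291 - 2875/149) = sqrt(-1089234/149) = 3*I*sqrt(18032874)/149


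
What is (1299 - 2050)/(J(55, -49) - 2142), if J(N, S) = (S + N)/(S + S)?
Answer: 36799/104961 ≈ 0.35060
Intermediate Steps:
J(N, S) = (N + S)/(2*S) (J(N, S) = (N + S)/((2*S)) = (N + S)*(1/(2*S)) = (N + S)/(2*S))
(1299 - 2050)/(J(55, -49) - 2142) = (1299 - 2050)/((½)*(55 - 49)/(-49) - 2142) = -751/((½)*(-1/49)*6 - 2142) = -751/(-3/49 - 2142) = -751/(-104961/49) = -751*(-49/104961) = 36799/104961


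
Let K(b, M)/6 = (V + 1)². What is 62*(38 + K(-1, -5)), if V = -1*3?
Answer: 3844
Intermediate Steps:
V = -3
K(b, M) = 24 (K(b, M) = 6*(-3 + 1)² = 6*(-2)² = 6*4 = 24)
62*(38 + K(-1, -5)) = 62*(38 + 24) = 62*62 = 3844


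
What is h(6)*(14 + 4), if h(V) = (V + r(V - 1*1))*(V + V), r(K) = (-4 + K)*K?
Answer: 2376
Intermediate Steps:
r(K) = K*(-4 + K)
h(V) = 2*V*(V + (-1 + V)*(-5 + V)) (h(V) = (V + (V - 1*1)*(-4 + (V - 1*1)))*(V + V) = (V + (V - 1)*(-4 + (V - 1)))*(2*V) = (V + (-1 + V)*(-4 + (-1 + V)))*(2*V) = (V + (-1 + V)*(-5 + V))*(2*V) = 2*V*(V + (-1 + V)*(-5 + V)))
h(6)*(14 + 4) = (2*6*(6 + (-1 + 6)*(-5 + 6)))*(14 + 4) = (2*6*(6 + 5*1))*18 = (2*6*(6 + 5))*18 = (2*6*11)*18 = 132*18 = 2376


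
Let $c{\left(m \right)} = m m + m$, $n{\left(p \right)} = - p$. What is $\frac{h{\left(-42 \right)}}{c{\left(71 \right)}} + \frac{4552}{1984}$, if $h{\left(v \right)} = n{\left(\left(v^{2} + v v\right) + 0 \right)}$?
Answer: $\frac{28247}{17608} \approx 1.6042$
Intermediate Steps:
$h{\left(v \right)} = - 2 v^{2}$ ($h{\left(v \right)} = - (\left(v^{2} + v v\right) + 0) = - (\left(v^{2} + v^{2}\right) + 0) = - (2 v^{2} + 0) = - 2 v^{2}$)
$c{\left(m \right)} = m + m^{2}$ ($c{\left(m \right)} = m^{2} + m = m + m^{2}$)
$\frac{h{\left(-42 \right)}}{c{\left(71 \right)}} + \frac{4552}{1984} = \frac{\left(-2\right) \left(-42\right)^{2}}{71 \left(1 + 71\right)} + \frac{4552}{1984} = \frac{\left(-2\right) 1764}{71 \cdot 72} + 4552 \cdot \frac{1}{1984} = - \frac{3528}{5112} + \frac{569}{248} = \left(-3528\right) \frac{1}{5112} + \frac{569}{248} = - \frac{49}{71} + \frac{569}{248} = \frac{28247}{17608}$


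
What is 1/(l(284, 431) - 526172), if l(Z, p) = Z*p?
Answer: -1/403768 ≈ -2.4767e-6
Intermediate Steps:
1/(l(284, 431) - 526172) = 1/(284*431 - 526172) = 1/(122404 - 526172) = 1/(-403768) = -1/403768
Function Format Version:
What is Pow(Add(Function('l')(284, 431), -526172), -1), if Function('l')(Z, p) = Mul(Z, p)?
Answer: Rational(-1, 403768) ≈ -2.4767e-6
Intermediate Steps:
Pow(Add(Function('l')(284, 431), -526172), -1) = Pow(Add(Mul(284, 431), -526172), -1) = Pow(Add(122404, -526172), -1) = Pow(-403768, -1) = Rational(-1, 403768)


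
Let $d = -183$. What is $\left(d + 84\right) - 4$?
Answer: $-103$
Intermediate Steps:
$\left(d + 84\right) - 4 = \left(-183 + 84\right) - 4 = -99 - 4 = -103$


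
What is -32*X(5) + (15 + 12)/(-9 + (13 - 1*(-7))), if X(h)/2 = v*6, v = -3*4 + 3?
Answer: 38043/11 ≈ 3458.5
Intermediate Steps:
v = -9 (v = -12 + 3 = -9)
X(h) = -108 (X(h) = 2*(-9*6) = 2*(-54) = -108)
-32*X(5) + (15 + 12)/(-9 + (13 - 1*(-7))) = -32*(-108) + (15 + 12)/(-9 + (13 - 1*(-7))) = 3456 + 27/(-9 + (13 + 7)) = 3456 + 27/(-9 + 20) = 3456 + 27/11 = 38043/11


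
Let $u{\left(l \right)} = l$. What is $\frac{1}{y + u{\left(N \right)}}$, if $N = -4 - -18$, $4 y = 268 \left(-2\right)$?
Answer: $- \frac{1}{120} \approx -0.0083333$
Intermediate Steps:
$y = -134$ ($y = \frac{268 \left(-2\right)}{4} = \frac{1}{4} \left(-536\right) = -134$)
$N = 14$ ($N = -4 + 18 = 14$)
$\frac{1}{y + u{\left(N \right)}} = \frac{1}{-134 + 14} = \frac{1}{-120} = - \frac{1}{120}$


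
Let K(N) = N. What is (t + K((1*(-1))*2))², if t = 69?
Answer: 4489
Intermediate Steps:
(t + K((1*(-1))*2))² = (69 + (1*(-1))*2)² = (69 - 1*2)² = (69 - 2)² = 67² = 4489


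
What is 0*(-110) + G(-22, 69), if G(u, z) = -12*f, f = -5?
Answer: 60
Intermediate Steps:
G(u, z) = 60 (G(u, z) = -12*(-5) = 60)
0*(-110) + G(-22, 69) = 0*(-110) + 60 = 0 + 60 = 60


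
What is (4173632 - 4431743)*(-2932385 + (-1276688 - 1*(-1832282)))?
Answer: 613475901801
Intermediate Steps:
(4173632 - 4431743)*(-2932385 + (-1276688 - 1*(-1832282))) = -258111*(-2932385 + (-1276688 + 1832282)) = -258111*(-2932385 + 555594) = -258111*(-2376791) = 613475901801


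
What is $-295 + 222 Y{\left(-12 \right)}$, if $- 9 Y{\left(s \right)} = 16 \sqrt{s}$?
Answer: $-295 - \frac{2368 i \sqrt{3}}{3} \approx -295.0 - 1367.2 i$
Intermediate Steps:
$Y{\left(s \right)} = - \frac{16 \sqrt{s}}{9}$
$-295 + 222 Y{\left(-12 \right)} = -295 + 222 \left(- \frac{16 \sqrt{-12}}{9}\right) = -295 + 222 \left(- \frac{16 \cdot 2 i \sqrt{3}}{9}\right) = -295 + 222 \left(- \frac{32 i \sqrt{3}}{9}\right) = -295 - \frac{2368 i \sqrt{3}}{3}$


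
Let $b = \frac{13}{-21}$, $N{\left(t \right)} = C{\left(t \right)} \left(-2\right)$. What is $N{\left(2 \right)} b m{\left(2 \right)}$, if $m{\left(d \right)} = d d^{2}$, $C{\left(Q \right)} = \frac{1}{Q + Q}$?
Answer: $\frac{52}{21} \approx 2.4762$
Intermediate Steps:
$C{\left(Q \right)} = \frac{1}{2 Q}$
$m{\left(d \right)} = d^{3}$
$N{\left(t \right)} = - \frac{1}{t}$ ($N{\left(t \right)} = \frac{1}{2 t} \left(-2\right) = - \frac{1}{t}$)
$b = - \frac{13}{21}$ ($b = 13 \left(- \frac{1}{21}\right) = - \frac{13}{21} \approx -0.61905$)
$N{\left(2 \right)} b m{\left(2 \right)} = - \frac{1}{2} \left(- \frac{13}{21}\right) 2^{3} = \left(-1\right) \frac{1}{2} \left(- \frac{13}{21}\right) 8 = \left(- \frac{1}{2}\right) \left(- \frac{13}{21}\right) 8 = \frac{13}{42} \cdot 8 = \frac{52}{21}$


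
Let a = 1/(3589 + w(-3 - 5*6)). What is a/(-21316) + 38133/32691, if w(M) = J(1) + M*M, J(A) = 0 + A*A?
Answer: 1267764165107/1086840234908 ≈ 1.1665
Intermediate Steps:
J(A) = A**2 (J(A) = 0 + A**2 = A**2)
w(M) = 1 + M**2 (w(M) = 1**2 + M*M = 1 + M**2)
a = 1/4679 (a = 1/(3589 + (1 + (-3 - 5*6)**2)) = 1/(3589 + (1 + (-3 - 30)**2)) = 1/(3589 + (1 + (-33)**2)) = 1/(3589 + (1 + 1089)) = 1/(3589 + 1090) = 1/4679 ≈ 0.00021372)
a/(-21316) + 38133/32691 = (1/4679)/(-21316) + 38133/32691 = (1/4679)*(-1/21316) + 38133*(1/32691) = -1/99737564 + 12711/10897 = 1267764165107/1086840234908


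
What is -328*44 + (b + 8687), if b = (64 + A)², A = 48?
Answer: 6799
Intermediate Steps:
b = 12544 (b = (64 + 48)² = 112² = 12544)
-328*44 + (b + 8687) = -328*44 + (12544 + 8687) = -14432 + 21231 = 6799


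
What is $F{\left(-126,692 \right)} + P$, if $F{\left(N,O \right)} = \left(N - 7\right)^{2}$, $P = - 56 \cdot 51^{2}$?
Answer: $-127967$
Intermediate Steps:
$P = -145656$ ($P = \left(-56\right) 2601 = -145656$)
$F{\left(N,O \right)} = \left(-7 + N\right)^{2}$
$F{\left(-126,692 \right)} + P = \left(-7 - 126\right)^{2} - 145656 = \left(-133\right)^{2} - 145656 = 17689 - 145656 = -127967$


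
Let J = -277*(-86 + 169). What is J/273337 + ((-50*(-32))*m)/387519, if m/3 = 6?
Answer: -345781243/35307760301 ≈ -0.0097934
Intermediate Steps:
m = 18 (m = 3*6 = 18)
J = -22991 (J = -277*83 = -22991)
J/273337 + ((-50*(-32))*m)/387519 = -22991/273337 + (-50*(-32)*18)/387519 = -22991*1/273337 + (1600*18)*(1/387519) = -22991/273337 + 28800*(1/387519) = -22991/273337 + 9600/129173 = -345781243/35307760301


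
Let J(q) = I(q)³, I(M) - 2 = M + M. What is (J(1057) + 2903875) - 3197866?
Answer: 9474002905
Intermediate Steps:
I(M) = 2 + 2*M (I(M) = 2 + (M + M) = 2 + 2*M)
J(q) = (2 + 2*q)³
(J(1057) + 2903875) - 3197866 = (8*(1 + 1057)³ + 2903875) - 3197866 = (8*1058³ + 2903875) - 3197866 = (8*1184287112 + 2903875) - 3197866 = (9474296896 + 2903875) - 3197866 = 9477200771 - 3197866 = 9474002905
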